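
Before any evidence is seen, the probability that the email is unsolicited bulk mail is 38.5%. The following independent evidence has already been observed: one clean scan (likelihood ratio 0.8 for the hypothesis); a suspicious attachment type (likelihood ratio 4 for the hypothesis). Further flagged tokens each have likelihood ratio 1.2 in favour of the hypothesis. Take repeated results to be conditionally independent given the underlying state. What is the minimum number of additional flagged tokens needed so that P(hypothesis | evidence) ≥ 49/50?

Prior odds = 0.385/0.615 = 77/123.
Combined Bayes factor of the evidence already in hand = 0.8 × 4 = 3.2.
Odds after that evidence = (77/123) × 3.2 = 1232/615.
Target odds = 0.98/0.02 = 49.
Need 1.2ⁿ ≥ 49 ÷ (1232/615) = 4305/176.
1.2¹⁷ ≈22.1861 falls short of 4305/176 but 1.2¹⁸ ≈26.6233 reaches it, so n = 18.

18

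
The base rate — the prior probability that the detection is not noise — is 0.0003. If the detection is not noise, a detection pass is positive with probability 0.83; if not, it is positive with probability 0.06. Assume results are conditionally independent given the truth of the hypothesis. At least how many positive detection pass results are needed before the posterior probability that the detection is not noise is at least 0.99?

5

Prior odds: 0.0003 ÷ 0.9997 = 3/9997.
Likelihood ratio of a positive = 0.83/0.06 = 83/6.
Target posterior odds = 0.99/0.01 = 99.
Require (83/6)ⁿ ≥ 99 ÷ (3/9997) = 329901.
(83/6)⁴ = 47458321/1296 falls short of 329901 but (83/6)⁵ ≈506564 reaches it, so n = 5.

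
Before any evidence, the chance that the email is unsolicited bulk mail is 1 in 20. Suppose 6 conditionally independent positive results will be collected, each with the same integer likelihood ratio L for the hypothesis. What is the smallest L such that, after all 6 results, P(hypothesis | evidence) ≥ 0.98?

4

Prior odds = 0.05/0.95 = 1/19.
Target odds = 0.98/0.02 = 49.
Need L⁶ ≥ 49 ÷ (1/19) = 931.
3⁶ = 729 < 931 ≤ 4096 = 4⁶, so L = 4.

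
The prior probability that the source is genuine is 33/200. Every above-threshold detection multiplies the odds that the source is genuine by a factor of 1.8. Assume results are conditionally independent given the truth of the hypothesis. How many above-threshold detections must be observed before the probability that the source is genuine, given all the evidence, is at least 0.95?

8

Prior odds = 0.165/0.835 = 33/167.
Likelihood ratio per above-threshold detection = 1.8.
Target odds: 0.95 ÷ 0.05 = 19.
Require 1.8ⁿ ≥ 19 ÷ (33/167) = 3173/33.
1.8⁷ = 4782969/78125 falls short of 3173/33 but 1.8⁸ = 43046721/390625 reaches it, so n = 8.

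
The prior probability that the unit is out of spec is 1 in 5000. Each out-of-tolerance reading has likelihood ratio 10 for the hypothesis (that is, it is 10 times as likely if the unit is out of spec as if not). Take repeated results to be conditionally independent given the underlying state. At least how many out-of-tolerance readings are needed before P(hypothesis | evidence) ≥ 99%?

Prior odds = 0.0002/0.9998 = 1/4999.
Likelihood ratio per out-of-tolerance reading = 10.
Target posterior odds = 0.99/0.01 = 99.
Require 10ⁿ ≥ 99 ÷ (1/4999) = 494901.
10⁵ = 100000 falls short of 494901 but 10⁶ = 1000000 reaches it, so n = 6.

6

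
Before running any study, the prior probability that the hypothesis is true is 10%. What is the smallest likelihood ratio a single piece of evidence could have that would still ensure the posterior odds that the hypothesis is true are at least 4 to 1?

36

Prior odds = 0.1/0.9 = 1/9.
Target odds = 4.
Required Bayes factor = 4 ÷ (1/9) = 36.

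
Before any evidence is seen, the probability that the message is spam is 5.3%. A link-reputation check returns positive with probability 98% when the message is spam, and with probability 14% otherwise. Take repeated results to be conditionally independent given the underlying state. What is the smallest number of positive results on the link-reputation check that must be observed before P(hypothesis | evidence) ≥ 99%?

Prior odds = 0.053/0.947 = 53/947.
Likelihood ratio of a positive result = 0.98/0.14 = 7.
Target posterior odds = 0.99/0.01 = 99.
Need (53/947) × 7ⁿ ≥ 99, i.e. 7ⁿ ≥ 93753/53.
7³ = 343 falls short of 93753/53 but 7⁴ = 2401 reaches it, so n = 4.

4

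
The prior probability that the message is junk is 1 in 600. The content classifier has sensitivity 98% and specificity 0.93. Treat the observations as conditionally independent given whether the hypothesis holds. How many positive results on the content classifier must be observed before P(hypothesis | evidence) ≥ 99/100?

5

Prior odds: (1/600) ÷ (599/600) = 1/599.
False-positive rate = 1 − 0.93 = 0.07; likelihood ratio of a positive = 0.98/0.07 = 14.
Target odds: 0.99 ÷ 0.01 = 99.
Require 14ⁿ ≥ 99 ÷ (1/599) = 59301.
14⁴ = 38416 falls short of 59301 but 14⁵ = 537824 reaches it, so n = 5.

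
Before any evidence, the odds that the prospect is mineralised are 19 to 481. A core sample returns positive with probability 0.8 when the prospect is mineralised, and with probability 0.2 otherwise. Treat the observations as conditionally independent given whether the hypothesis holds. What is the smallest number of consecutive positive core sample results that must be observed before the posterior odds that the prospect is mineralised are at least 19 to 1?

Prior odds = 19/481.
Likelihood ratio of a positive result = 0.8/0.2 = 4.
Target odds = 19.
Need (19/481) × 4ⁿ ≥ 19, i.e. 4ⁿ ≥ 481.
4⁴ = 256 falls short of 481 but 4⁵ = 1024 reaches it, so n = 5.

5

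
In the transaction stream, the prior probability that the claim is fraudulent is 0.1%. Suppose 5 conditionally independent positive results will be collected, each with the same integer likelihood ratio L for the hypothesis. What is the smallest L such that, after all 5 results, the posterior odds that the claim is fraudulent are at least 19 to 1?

8

Prior odds = 0.001/0.999 = 1/999.
Target odds = 19.
Need L⁵ ≥ 19 ÷ (1/999) = 18981.
7⁵ = 16807 < 18981 ≤ 32768 = 8⁵, so L = 8.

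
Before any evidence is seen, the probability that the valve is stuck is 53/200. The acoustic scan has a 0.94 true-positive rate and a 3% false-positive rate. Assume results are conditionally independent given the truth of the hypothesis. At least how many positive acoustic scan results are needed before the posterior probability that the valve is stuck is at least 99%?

Prior odds: 0.265 ÷ 0.735 = 53/147.
Likelihood ratio of a positive result = 0.94/0.03 = 94/3.
Target odds: 0.99 ÷ 0.01 = 99.
Require (94/3)ⁿ ≥ 99 ÷ (53/147) = 14553/53.
(94/3)¹ = 94/3 falls short of 14553/53 but (94/3)² = 8836/9 reaches it, so n = 2.

2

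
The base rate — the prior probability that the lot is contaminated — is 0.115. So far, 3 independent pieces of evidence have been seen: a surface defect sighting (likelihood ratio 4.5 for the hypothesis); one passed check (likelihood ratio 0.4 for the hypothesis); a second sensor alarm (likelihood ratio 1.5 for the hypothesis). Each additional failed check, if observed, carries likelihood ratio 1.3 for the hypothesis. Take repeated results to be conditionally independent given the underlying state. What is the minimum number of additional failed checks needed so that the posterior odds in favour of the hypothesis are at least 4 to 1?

Prior odds = 0.115/0.885 = 23/177.
Combined Bayes factor of the evidence already in hand = 4.5 × 0.4 × 1.5 = 2.7.
Odds after that evidence = (23/177) × 2.7 = 207/590.
Target odds = 4.
Need 1.3ⁿ ≥ 4 ÷ (207/590) = 2360/207.
1.3⁹ ≈10.6045 falls short of 2360/207 but 1.3¹⁰ ≈13.7858 reaches it, so n = 10.

10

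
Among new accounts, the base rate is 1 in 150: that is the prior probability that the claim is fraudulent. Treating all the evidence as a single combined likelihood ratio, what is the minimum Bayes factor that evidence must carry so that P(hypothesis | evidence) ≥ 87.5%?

1043

Prior odds = (1/150)/(149/150) = 1/149.
Target odds = 0.875/0.125 = 7.
Required Bayes factor = 7 ÷ (1/149) = 1043.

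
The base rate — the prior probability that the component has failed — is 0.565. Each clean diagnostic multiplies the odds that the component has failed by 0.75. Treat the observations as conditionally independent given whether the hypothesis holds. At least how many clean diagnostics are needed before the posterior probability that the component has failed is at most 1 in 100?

17

Prior odds = 0.565/0.435 = 113/87.
Likelihood ratio per clean diagnostic = 0.75.
Target odds: 0.01 ÷ 0.99 = 1/99.
Require 0.75ⁿ ≤ 1/99 ÷ (113/87) = 29/3729.
0.75¹⁶ ≈0.0100226 is still above 29/3729 but 0.75¹⁷ ≈0.00751695 is at or below it, so n = 17.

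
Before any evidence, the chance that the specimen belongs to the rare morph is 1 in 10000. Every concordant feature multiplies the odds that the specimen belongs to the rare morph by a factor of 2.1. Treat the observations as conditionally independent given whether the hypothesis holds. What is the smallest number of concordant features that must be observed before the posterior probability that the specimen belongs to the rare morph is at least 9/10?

Prior odds = 0.0001/0.9999 = 1/9999.
Likelihood ratio per concordant feature = 2.1.
Target odds: 0.9 ÷ 0.1 = 9.
Require 2.1ⁿ ≥ 9 ÷ (1/9999) = 89991.
2.1¹⁵ ≈68122.3 falls short of 89991 but 2.1¹⁶ ≈143057 reaches it, so n = 16.

16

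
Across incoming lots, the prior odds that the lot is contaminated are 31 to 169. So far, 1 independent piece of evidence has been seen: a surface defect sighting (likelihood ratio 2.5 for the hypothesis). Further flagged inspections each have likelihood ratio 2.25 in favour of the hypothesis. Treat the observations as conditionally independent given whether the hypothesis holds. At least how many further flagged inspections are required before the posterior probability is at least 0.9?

4

Prior odds = 31/169.
Bayes factor of the evidence already in hand = 2.5.
Odds after that evidence = (31/169) × 2.5 = 155/338.
Target odds = 0.9/0.1 = 9.
Need 2.25ⁿ ≥ 9 ÷ (155/338) = 3042/155.
2.25³ = 11.390625 falls short of 3042/155 but 2.25⁴ = 25.62890625 reaches it, so n = 4.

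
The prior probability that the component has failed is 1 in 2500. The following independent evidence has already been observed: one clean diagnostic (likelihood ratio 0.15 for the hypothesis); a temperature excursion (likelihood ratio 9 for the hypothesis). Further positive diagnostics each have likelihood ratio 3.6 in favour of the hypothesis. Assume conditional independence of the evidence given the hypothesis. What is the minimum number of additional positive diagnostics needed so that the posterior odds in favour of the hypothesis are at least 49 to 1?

Prior odds = 0.0004/0.9996 = 1/2499.
Combined Bayes factor of the evidence already in hand = 0.15 × 9 = 1.35.
Odds after that evidence = (1/2499) × 1.35 = 9/16660.
Target odds = 49.
Need 3.6ⁿ ≥ 49 ÷ (9/16660) = 816340/9.
3.6⁸ ≈28211.1 falls short of 816340/9 but 3.6⁹ ≈101560 reaches it, so n = 9.

9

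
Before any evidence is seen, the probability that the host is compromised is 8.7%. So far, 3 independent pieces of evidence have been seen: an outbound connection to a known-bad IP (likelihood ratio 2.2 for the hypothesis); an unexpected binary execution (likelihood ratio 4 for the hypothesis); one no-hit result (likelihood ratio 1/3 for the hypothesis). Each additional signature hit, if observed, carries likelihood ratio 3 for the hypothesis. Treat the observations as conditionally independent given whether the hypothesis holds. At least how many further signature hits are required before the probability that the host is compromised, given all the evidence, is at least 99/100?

6

Prior odds = 0.087/0.913 = 87/913.
Combined Bayes factor of the evidence already in hand = 2.2 × 4 × (1/3) = 44/15.
Odds after that evidence = (87/913) × 44/15 = 116/415.
Target odds = 0.99/0.01 = 99.
Need 3ⁿ ≥ 99 ÷ (116/415) = 41085/116.
3⁵ = 243 falls short of 41085/116 but 3⁶ = 729 reaches it, so n = 6.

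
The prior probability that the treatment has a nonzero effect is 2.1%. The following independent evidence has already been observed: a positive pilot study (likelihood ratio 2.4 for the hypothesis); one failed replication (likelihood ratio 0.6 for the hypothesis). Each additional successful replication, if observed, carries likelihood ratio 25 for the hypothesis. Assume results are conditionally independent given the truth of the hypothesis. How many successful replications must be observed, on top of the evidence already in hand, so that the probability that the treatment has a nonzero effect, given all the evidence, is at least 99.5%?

3

Prior odds = 0.021/0.979 = 21/979.
Combined Bayes factor of the evidence already in hand = 2.4 × 0.6 = 1.44.
Odds after that evidence = (21/979) × 1.44 = 756/24475.
Target odds = 0.995/0.005 = 199.
Need 25ⁿ ≥ 199 ÷ (756/24475) = 4870525/756.
25² = 625 falls short of 4870525/756 but 25³ = 15625 reaches it, so n = 3.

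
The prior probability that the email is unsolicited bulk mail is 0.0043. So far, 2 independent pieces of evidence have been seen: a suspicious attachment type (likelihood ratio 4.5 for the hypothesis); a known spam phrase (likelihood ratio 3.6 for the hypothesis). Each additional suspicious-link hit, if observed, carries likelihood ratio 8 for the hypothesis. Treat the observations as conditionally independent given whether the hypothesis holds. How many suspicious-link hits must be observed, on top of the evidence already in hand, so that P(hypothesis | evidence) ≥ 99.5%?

Prior odds = 0.0043/0.9957 = 43/9957.
Combined Bayes factor of the evidence already in hand = 4.5 × 3.6 = 16.2.
Odds after that evidence = (43/9957) × 16.2 = 1161/16595.
Target odds = 0.995/0.005 = 199.
Need 8ⁿ ≥ 199 ÷ (1161/16595) = 3302405/1161.
8³ = 512 falls short of 3302405/1161 but 8⁴ = 4096 reaches it, so n = 4.

4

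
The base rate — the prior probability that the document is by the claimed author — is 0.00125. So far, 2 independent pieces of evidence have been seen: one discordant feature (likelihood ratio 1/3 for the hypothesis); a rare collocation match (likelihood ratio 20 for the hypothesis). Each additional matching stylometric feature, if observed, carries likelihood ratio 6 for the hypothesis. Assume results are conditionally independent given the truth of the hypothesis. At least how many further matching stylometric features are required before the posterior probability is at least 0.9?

4

Prior odds = 0.00125/0.99875 = 1/799.
Combined Bayes factor of the evidence already in hand = (1/3) × 20 = 20/3.
Odds after that evidence = (1/799) × 20/3 = 20/2397.
Target odds = 0.9/0.1 = 9.
Need 6ⁿ ≥ 9 ÷ (20/2397) = 1078.65.
6³ = 216 falls short of 1078.65 but 6⁴ = 1296 reaches it, so n = 4.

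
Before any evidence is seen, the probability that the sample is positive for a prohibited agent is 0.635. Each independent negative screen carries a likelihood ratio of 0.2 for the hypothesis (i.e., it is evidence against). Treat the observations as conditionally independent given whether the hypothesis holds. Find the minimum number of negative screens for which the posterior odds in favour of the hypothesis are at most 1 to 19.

Prior odds = 0.635/0.365 = 127/73.
Likelihood ratio per negative screen = 0.2.
Target odds = 1/19.
Require 0.2ⁿ ≤ 1/19 ÷ (127/73) = 73/2413.
0.2² = 0.04 is still above 73/2413 but 0.2³ = 0.008 is at or below it, so n = 3.

3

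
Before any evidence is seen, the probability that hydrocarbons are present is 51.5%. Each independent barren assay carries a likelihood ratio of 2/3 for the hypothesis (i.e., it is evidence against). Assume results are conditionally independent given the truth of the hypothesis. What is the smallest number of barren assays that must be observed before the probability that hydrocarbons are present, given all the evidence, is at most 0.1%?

Prior odds = 0.515/0.485 = 103/97.
Likelihood ratio per barren assay = 2/3.
Target posterior odds = 0.001/0.999 = 1/999.
Need (103/97) × (2/3)ⁿ ≤ 1/999, i.e. (2/3)ⁿ ≤ 97/102897.
(2/3)¹⁷ = 131072/129140163 is still above 97/102897 but (2/3)¹⁸ = 262144/387420489 is at or below it, so n = 18.

18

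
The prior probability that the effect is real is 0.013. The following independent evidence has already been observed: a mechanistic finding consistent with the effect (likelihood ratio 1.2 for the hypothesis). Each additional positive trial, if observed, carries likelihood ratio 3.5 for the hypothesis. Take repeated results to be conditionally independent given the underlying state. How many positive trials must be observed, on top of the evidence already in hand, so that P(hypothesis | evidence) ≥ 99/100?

Prior odds = 0.013/0.987 = 13/987.
Bayes factor of the evidence already in hand = 1.2.
Odds after that evidence = (13/987) × 1.2 = 26/1645.
Target odds = 0.99/0.01 = 99.
Need 3.5ⁿ ≥ 99 ÷ (26/1645) = 162855/26.
3.5⁶ = 1838.265625 falls short of 162855/26 but 3.5⁷ = 823543/128 reaches it, so n = 7.

7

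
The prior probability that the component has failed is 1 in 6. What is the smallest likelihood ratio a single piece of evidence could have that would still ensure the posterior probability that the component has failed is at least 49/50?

245

Prior odds = (1/6)/(5/6) = 0.2.
Target odds = 0.98/0.02 = 49.
Required Bayes factor = 49 ÷ 0.2 = 245.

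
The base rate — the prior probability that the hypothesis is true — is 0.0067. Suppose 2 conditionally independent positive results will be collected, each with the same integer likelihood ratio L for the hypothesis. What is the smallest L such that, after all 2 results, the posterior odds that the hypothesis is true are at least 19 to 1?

Prior odds = 0.0067/0.9933 = 67/9933.
Target odds = 19.
Need L² ≥ 19 ÷ (67/9933) = 188727/67.
53² = 2809 < 188727/67 ≤ 2916 = 54², so L = 54.

54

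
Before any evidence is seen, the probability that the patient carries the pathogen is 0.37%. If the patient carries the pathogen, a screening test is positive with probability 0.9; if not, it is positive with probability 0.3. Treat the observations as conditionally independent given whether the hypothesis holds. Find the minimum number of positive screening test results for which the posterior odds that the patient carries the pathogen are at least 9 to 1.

8

Prior odds = 0.0037/0.9963 = 37/9963.
Likelihood ratio of a positive = 0.9/0.3 = 3.
Target odds = 9.
Require 3ⁿ ≥ 9 ÷ (37/9963) = 89667/37.
3⁷ = 2187 falls short of 89667/37 but 3⁸ = 6561 reaches it, so n = 8.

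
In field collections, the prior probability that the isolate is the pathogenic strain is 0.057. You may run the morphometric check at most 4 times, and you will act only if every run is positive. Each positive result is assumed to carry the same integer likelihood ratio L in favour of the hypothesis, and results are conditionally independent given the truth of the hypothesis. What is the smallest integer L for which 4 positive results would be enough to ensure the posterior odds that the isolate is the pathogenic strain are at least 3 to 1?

Prior odds = 0.057/0.943 = 57/943.
Target odds = 3.
Need L⁴ ≥ 3 ÷ (57/943) = 943/19.
2⁴ = 16 < 943/19 ≤ 81 = 3⁴, so L = 3.

3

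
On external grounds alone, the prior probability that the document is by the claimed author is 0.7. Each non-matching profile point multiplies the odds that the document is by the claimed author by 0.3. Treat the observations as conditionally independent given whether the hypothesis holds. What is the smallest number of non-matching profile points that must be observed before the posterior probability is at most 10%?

3

Prior odds = 0.7/0.3 = 7/3.
Likelihood ratio per non-matching profile point = 0.3.
Target posterior odds = 0.1/0.9 = 1/9.
Require 0.3ⁿ ≤ 1/9 ÷ (7/3) = 1/21.
0.3² = 0.09 is still above 1/21 but 0.3³ = 0.027 is at or below it, so n = 3.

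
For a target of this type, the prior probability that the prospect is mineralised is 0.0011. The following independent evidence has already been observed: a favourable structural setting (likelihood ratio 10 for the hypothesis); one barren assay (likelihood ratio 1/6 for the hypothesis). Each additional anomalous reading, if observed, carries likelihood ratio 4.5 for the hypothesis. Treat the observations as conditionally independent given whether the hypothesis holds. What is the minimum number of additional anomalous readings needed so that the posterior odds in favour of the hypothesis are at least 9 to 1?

Prior odds = 0.0011/0.9989 = 11/9989.
Combined Bayes factor of the evidence already in hand = 10 × (1/6) = 5/3.
Odds after that evidence = (11/9989) × 5/3 = 55/29967.
Target odds = 9.
Need 4.5ⁿ ≥ 9 ÷ (55/29967) = 269703/55.
4.5⁵ = 1845.28125 falls short of 269703/55 but 4.5⁶ = 8303.765625 reaches it, so n = 6.

6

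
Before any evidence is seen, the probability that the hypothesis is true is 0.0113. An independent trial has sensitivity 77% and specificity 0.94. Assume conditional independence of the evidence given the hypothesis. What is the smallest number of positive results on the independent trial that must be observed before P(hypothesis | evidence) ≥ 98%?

Prior odds: 0.0113 ÷ 0.9887 = 113/9887.
False-positive rate = 1 − 0.94 = 0.06; likelihood ratio of a positive = 0.77/0.06 = 77/6.
Target odds: 0.98 ÷ 0.02 = 49.
Require (77/6)ⁿ ≥ 49 ÷ (113/9887) = 484463/113.
(77/6)³ = 456533/216 falls short of 484463/113 but (77/6)⁴ = 35153041/1296 reaches it, so n = 4.

4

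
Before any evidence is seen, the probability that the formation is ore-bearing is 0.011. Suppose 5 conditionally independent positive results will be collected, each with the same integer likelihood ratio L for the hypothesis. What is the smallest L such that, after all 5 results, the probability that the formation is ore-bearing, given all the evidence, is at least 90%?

4

Prior odds = 0.011/0.989 = 11/989.
Target odds = 0.9/0.1 = 9.
Need L⁵ ≥ 9 ÷ (11/989) = 8901/11.
3⁵ = 243 < 8901/11 ≤ 1024 = 4⁵, so L = 4.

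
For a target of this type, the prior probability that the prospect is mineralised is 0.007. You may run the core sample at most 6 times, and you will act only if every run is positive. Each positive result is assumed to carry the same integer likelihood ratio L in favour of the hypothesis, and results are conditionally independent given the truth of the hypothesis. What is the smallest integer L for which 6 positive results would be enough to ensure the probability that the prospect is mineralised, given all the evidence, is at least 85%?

4

Prior odds = 0.007/0.993 = 7/993.
Target odds = 0.85/0.15 = 17/3.
Need L⁶ ≥ 17/3 ÷ (7/993) = 5627/7.
3⁶ = 729 < 5627/7 ≤ 4096 = 4⁶, so L = 4.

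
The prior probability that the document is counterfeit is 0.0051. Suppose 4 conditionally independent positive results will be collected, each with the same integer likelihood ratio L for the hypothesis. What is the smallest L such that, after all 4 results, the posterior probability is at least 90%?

7

Prior odds = 0.0051/0.9949 = 51/9949.
Target odds = 0.9/0.1 = 9.
Need L⁴ ≥ 9 ÷ (51/9949) = 29847/17.
6⁴ = 1296 < 29847/17 ≤ 2401 = 7⁴, so L = 7.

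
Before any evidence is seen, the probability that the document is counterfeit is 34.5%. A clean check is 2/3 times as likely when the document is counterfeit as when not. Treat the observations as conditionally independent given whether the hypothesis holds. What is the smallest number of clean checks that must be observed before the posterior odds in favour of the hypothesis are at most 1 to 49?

Prior odds: 0.345 ÷ 0.655 = 69/131.
Likelihood ratio per clean check = 2/3.
Target odds = 1/49.
Need (69/131) × (2/3)ⁿ ≤ 1/49, i.e. (2/3)ⁿ ≤ 131/3381.
(2/3)⁸ = 256/6561 is still above 131/3381 but (2/3)⁹ = 512/19683 is at or below it, so n = 9.

9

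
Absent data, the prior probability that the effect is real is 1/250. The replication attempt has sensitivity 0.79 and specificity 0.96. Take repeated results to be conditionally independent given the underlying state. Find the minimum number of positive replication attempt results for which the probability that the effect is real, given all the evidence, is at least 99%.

Prior odds: 0.004 ÷ 0.996 = 1/249.
False-positive rate = 1 − 0.96 = 0.04; likelihood ratio of a positive = 0.79/0.04 = 19.75.
Target odds: 0.99 ÷ 0.01 = 99.
Require 19.75ⁿ ≥ 99 ÷ (1/249) = 24651.
19.75³ = 7703.734375 falls short of 24651 but 19.75⁴ = 38950081/256 reaches it, so n = 4.

4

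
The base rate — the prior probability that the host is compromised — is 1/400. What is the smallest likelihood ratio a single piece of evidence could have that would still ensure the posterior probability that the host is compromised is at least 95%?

Prior odds = 0.0025/0.9975 = 1/399.
Target odds = 0.95/0.05 = 19.
Required Bayes factor = 19 ÷ (1/399) = 7581.

7581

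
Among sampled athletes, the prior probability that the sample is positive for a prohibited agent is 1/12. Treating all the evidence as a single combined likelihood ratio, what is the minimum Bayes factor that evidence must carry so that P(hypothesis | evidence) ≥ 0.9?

99

Prior odds = (1/12)/(11/12) = 1/11.
Target odds = 0.9/0.1 = 9.
Required Bayes factor = 9 ÷ (1/11) = 99.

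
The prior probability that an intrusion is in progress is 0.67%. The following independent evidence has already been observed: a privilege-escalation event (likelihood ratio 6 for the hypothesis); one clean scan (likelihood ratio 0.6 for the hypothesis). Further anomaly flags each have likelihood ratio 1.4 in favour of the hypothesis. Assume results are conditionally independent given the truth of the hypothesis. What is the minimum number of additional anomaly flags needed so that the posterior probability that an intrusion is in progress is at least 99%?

25

Prior odds = 0.0067/0.9933 = 67/9933.
Combined Bayes factor of the evidence already in hand = 6 × 0.6 = 3.6.
Odds after that evidence = (67/9933) × 3.6 = 402/16555.
Target odds = 0.99/0.01 = 99.
Need 1.4ⁿ ≥ 99 ÷ (402/16555) = 546315/134.
1.4²⁴ ≈3214.2 falls short of 546315/134 but 1.4²⁵ ≈4499.88 reaches it, so n = 25.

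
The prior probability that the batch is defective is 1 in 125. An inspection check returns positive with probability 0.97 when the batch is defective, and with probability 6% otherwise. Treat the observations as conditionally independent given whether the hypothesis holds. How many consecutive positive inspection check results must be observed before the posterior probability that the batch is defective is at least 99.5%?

4

Prior odds: 0.008 ÷ 0.992 = 1/124.
Likelihood ratio of a positive result = 0.97/0.06 = 97/6.
Target posterior odds = 0.995/0.005 = 199.
Need (1/124) × (97/6)ⁿ ≥ 199, i.e. (97/6)ⁿ ≥ 24676.
(97/6)³ = 912673/216 falls short of 24676 but (97/6)⁴ = 88529281/1296 reaches it, so n = 4.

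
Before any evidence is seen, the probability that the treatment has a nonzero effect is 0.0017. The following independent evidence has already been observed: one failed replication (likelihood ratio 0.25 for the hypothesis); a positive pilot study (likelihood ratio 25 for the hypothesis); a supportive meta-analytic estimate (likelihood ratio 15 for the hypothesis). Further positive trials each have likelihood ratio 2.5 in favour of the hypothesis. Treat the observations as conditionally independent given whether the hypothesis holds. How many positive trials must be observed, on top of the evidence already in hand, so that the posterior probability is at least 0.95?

Prior odds = 0.0017/0.9983 = 17/9983.
Combined Bayes factor of the evidence already in hand = 0.25 × 25 × 15 = 93.75.
Odds after that evidence = (17/9983) × 93.75 = 6375/39932.
Target odds = 0.95/0.05 = 19.
Need 2.5ⁿ ≥ 19 ÷ (6375/39932) = 758708/6375.
2.5⁵ = 97.65625 falls short of 758708/6375 but 2.5⁶ = 244.140625 reaches it, so n = 6.

6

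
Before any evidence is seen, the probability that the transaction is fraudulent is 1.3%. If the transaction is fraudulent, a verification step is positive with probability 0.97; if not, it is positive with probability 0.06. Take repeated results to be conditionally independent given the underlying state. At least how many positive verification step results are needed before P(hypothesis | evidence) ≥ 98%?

3

Prior odds = 0.013/0.987 = 13/987.
Likelihood ratio of a positive = 0.97/0.06 = 97/6.
Target posterior odds = 0.98/0.02 = 49.
Require (97/6)ⁿ ≥ 49 ÷ (13/987) = 48363/13.
(97/6)² = 9409/36 falls short of 48363/13 but (97/6)³ = 912673/216 reaches it, so n = 3.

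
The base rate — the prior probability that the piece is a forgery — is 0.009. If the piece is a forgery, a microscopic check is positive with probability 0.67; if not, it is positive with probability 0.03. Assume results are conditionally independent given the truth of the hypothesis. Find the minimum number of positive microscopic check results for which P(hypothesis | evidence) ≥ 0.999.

Prior odds: 0.009 ÷ 0.991 = 9/991.
Likelihood ratio of a positive = 0.67/0.03 = 67/3.
Target posterior odds = 0.999/0.001 = 999.
Require (67/3)ⁿ ≥ 999 ÷ (9/991) = 110001.
(67/3)³ = 300763/27 falls short of 110001 but (67/3)⁴ = 20151121/81 reaches it, so n = 4.

4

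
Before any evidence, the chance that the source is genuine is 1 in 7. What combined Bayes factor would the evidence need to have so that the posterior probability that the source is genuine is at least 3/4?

Prior odds = (1/7)/(6/7) = 1/6.
Target odds = 0.75/0.25 = 3.
Required Bayes factor = 3 ÷ (1/6) = 18.

18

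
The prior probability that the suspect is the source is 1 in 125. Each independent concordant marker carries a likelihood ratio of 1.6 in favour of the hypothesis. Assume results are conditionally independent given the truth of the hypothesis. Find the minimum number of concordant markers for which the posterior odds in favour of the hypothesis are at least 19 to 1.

Prior odds: 0.008 ÷ 0.992 = 1/124.
Likelihood ratio per concordant marker = 1.6.
Target odds = 19.
Require 1.6ⁿ ≥ 19 ÷ (1/124) = 2356.
1.6¹⁶ ≈1844.67 falls short of 2356 but 1.6¹⁷ ≈2951.48 reaches it, so n = 17.

17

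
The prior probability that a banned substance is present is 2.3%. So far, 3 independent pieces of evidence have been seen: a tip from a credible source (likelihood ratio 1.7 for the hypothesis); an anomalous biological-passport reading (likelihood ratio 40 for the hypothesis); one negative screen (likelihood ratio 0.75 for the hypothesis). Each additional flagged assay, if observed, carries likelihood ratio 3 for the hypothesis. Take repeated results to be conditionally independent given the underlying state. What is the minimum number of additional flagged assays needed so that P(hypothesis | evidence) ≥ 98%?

Prior odds = 0.023/0.977 = 23/977.
Combined Bayes factor of the evidence already in hand = 1.7 × 40 × 0.75 = 51.
Odds after that evidence = (23/977) × 51 = 1173/977.
Target odds = 0.98/0.02 = 49.
Need 3ⁿ ≥ 49 ÷ (1173/977) = 47873/1173.
3³ = 27 falls short of 47873/1173 but 3⁴ = 81 reaches it, so n = 4.

4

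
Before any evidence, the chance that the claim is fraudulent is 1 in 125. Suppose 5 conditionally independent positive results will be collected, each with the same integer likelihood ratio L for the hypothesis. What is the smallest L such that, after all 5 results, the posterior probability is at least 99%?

Prior odds = 0.008/0.992 = 1/124.
Target odds = 0.99/0.01 = 99.
Need L⁵ ≥ 99 ÷ (1/124) = 12276.
6⁵ = 7776 < 12276 ≤ 16807 = 7⁵, so L = 7.

7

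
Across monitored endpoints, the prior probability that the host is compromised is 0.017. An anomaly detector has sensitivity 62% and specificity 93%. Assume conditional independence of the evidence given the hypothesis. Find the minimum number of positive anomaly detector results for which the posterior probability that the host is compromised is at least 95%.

Prior odds: 0.017 ÷ 0.983 = 17/983.
False-positive rate = 1 − 0.93 = 0.07; likelihood ratio of a positive = 0.62/0.07 = 62/7.
Target posterior odds = 0.95/0.05 = 19.
Need (17/983) × (62/7)ⁿ ≥ 19, i.e. (62/7)ⁿ ≥ 18677/17.
(62/7)³ = 238328/343 falls short of 18677/17 but (62/7)⁴ = 14776336/2401 reaches it, so n = 4.

4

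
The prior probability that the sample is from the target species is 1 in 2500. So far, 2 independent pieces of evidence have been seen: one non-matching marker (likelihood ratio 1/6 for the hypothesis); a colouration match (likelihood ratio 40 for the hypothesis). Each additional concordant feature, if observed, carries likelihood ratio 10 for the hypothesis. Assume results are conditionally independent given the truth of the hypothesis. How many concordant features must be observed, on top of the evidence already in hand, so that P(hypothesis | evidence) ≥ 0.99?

Prior odds = 0.0004/0.9996 = 1/2499.
Combined Bayes factor of the evidence already in hand = (1/6) × 40 = 20/3.
Odds after that evidence = (1/2499) × 20/3 = 20/7497.
Target odds = 0.99/0.01 = 99.
Need 10ⁿ ≥ 99 ÷ (20/7497) = 37110.15.
10⁴ = 10000 falls short of 37110.15 but 10⁵ = 100000 reaches it, so n = 5.

5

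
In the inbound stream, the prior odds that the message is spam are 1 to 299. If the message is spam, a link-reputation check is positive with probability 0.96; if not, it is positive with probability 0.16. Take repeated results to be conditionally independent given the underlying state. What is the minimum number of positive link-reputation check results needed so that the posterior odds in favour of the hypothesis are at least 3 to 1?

Prior odds = 1/299.
Likelihood ratio of a positive = 0.96/0.16 = 6.
Target odds = 3.
Need (1/299) × 6ⁿ ≥ 3, i.e. 6ⁿ ≥ 897.
6³ = 216 falls short of 897 but 6⁴ = 1296 reaches it, so n = 4.

4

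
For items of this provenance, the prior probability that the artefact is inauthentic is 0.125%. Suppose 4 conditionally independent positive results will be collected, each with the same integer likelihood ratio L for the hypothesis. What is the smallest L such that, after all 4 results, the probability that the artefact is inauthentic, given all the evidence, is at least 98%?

Prior odds = 0.00125/0.99875 = 1/799.
Target odds = 0.98/0.02 = 49.
Need L⁴ ≥ 49 ÷ (1/799) = 39151.
14⁴ = 38416 < 39151 ≤ 50625 = 15⁴, so L = 15.

15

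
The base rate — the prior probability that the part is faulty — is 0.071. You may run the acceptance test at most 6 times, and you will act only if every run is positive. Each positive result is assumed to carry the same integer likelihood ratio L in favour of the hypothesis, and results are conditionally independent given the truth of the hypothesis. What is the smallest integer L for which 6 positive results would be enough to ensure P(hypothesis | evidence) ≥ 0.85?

3

Prior odds = 0.071/0.929 = 71/929.
Target odds = 0.85/0.15 = 17/3.
Need L⁶ ≥ 17/3 ÷ (71/929) = 15793/213.
2⁶ = 64 < 15793/213 ≤ 729 = 3⁶, so L = 3.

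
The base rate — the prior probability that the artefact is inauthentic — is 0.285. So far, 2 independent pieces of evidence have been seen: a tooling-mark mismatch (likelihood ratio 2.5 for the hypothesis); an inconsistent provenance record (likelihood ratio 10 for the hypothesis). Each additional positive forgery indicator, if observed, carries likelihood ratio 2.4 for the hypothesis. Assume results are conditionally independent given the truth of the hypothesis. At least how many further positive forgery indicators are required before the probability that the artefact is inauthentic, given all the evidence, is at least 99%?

3

Prior odds = 0.285/0.715 = 57/143.
Combined Bayes factor of the evidence already in hand = 2.5 × 10 = 25.
Odds after that evidence = (57/143) × 25 = 1425/143.
Target odds = 0.99/0.01 = 99.
Need 2.4ⁿ ≥ 99 ÷ (1425/143) = 4719/475.
2.4² = 5.76 falls short of 4719/475 but 2.4³ = 13.824 reaches it, so n = 3.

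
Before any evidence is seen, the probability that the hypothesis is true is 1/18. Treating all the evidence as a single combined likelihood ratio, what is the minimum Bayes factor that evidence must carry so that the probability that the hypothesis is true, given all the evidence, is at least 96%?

408

Prior odds = (1/18)/(17/18) = 1/17.
Target odds = 0.96/0.04 = 24.
Required Bayes factor = 24 ÷ (1/17) = 408.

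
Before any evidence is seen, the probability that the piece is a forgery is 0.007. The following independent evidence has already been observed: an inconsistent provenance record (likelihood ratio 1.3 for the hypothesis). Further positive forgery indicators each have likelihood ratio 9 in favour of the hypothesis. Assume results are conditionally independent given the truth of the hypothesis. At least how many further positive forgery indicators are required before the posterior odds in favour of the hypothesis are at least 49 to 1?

Prior odds = 0.007/0.993 = 7/993.
Bayes factor of the evidence already in hand = 1.3.
Odds after that evidence = (7/993) × 1.3 = 91/9930.
Target odds = 49.
Need 9ⁿ ≥ 49 ÷ (91/9930) = 69510/13.
9³ = 729 falls short of 69510/13 but 9⁴ = 6561 reaches it, so n = 4.

4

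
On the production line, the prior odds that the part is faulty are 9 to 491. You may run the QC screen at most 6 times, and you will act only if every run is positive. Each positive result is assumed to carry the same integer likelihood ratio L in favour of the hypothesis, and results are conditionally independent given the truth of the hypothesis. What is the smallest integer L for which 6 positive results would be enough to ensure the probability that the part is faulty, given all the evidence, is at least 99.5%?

Prior odds = 9/491.
Target odds = 0.995/0.005 = 199.
Need L⁶ ≥ 199 ÷ (9/491) = 97709/9.
4⁶ = 4096 < 97709/9 ≤ 15625 = 5⁶, so L = 5.

5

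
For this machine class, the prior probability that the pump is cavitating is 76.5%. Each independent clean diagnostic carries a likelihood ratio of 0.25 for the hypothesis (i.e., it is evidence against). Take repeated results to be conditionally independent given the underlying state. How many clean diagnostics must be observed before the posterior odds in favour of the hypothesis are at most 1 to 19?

3

Prior odds: 0.765 ÷ 0.235 = 153/47.
Likelihood ratio per clean diagnostic = 0.25.
Target odds = 1/19.
Require 0.25ⁿ ≤ 1/19 ÷ (153/47) = 47/2907.
0.25² = 0.0625 is still above 47/2907 but 0.25³ = 0.015625 is at or below it, so n = 3.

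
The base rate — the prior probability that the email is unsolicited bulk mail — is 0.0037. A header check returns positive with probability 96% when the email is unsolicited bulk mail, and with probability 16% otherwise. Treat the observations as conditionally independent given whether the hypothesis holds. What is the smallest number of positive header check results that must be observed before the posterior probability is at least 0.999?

7

Prior odds = 0.0037/0.9963 = 37/9963.
Likelihood ratio of a positive result = 0.96/0.16 = 6.
Target odds: 0.999 ÷ 0.001 = 999.
Require 6ⁿ ≥ 999 ÷ (37/9963) = 269001.
6⁶ = 46656 falls short of 269001 but 6⁷ = 279936 reaches it, so n = 7.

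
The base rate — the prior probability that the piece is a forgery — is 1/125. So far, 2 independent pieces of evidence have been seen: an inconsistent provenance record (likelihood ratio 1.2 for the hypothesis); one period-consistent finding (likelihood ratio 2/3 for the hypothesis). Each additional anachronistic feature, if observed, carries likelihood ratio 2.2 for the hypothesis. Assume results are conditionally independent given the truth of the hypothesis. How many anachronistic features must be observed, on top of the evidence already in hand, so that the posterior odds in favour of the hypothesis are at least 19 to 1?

11

Prior odds = 0.008/0.992 = 1/124.
Combined Bayes factor of the evidence already in hand = 1.2 × (2/3) = 0.8.
Odds after that evidence = (1/124) × 0.8 = 1/155.
Target odds = 19.
Need 2.2ⁿ ≥ 19 ÷ (1/155) = 2945.
2.2¹⁰ ≈2655.99 falls short of 2945 but 2.2¹¹ ≈5843.18 reaches it, so n = 11.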